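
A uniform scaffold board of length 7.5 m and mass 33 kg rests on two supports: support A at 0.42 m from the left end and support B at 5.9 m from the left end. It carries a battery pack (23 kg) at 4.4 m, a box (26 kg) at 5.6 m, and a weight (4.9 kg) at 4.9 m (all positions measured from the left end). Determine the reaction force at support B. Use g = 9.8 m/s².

R_B ≈ 640 N

About support A:
Beam weight: 33 × 9.8 = 323.4 N down at 3.75 m → arm 3.33 m, τ = 323.4 × 3.33 = 1077 N·m clockwise.
Battery pack: 23 × 9.8 = 225.4 N down at 4.4 m → arm 3.98 m, τ = 225.4 × 3.98 = 897.1 N·m clockwise.
Box: 26 × 9.8 = 254.8 N down at 5.6 m → arm 5.18 m, τ = 254.8 × 5.18 = 1320 N·m clockwise.
Weight: 4.9 × 9.8 = 48.02 N down at 4.9 m → arm 4.48 m, τ = 48.02 × 4.48 = 215.1 N·m clockwise.
Net load moment about support A = 3509 N·m clockwise.
Reaction R at support B is upward at 5.9 m, arm 5.48 m → moment R × 5.48 counterclockwise.
Στ = 0 ⇒ R × 5.48 = 3509 ⇒ R = 640 N.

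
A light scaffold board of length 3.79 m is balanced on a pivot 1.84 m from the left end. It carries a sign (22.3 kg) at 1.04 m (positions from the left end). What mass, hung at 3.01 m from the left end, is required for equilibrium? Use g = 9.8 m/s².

m ≈ 15.2 kg

About the pivot (at 1.84 m from the left end):
Sign: 22.3 × 9.8 = 218.5 N down at 1.04 m → arm 0.8 m, τ = 218.5 × 0.8 = 174.8 N·m counterclockwise.
Net moment of known loads = 174.8 N·m counterclockwise.
An unknown mass m at 3.01 m has arm 1.17 m; its moment is m·g·1.17 clockwise.
Balancing moments: m × 9.8 × 1.17 = 174.8, giving m = 174.8 / (9.8 × 1.17) = 15.2 kg.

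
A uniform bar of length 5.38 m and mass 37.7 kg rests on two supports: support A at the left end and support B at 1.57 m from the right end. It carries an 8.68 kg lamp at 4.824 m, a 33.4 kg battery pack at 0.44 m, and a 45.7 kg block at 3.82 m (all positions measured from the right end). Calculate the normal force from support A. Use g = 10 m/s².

R_A ≈ 356 N

Taking torques about support B:
Beam weight: 37.7 × 10 = 377 N down at 2.69 m → arm 1.12 m, τ = 377 × 1.12 = 422.2 N·m counterclockwise.
Lamp: 8.68 × 10 = 86.8 N down at 4.824 m → arm 3.254 m, τ = 86.8 × 3.254 = 282.4 N·m counterclockwise.
Battery pack: 33.4 × 10 = 334 N down at 0.44 m → arm 1.13 m, τ = 334 × 1.13 = 377.4 N·m clockwise.
Block: 45.7 × 10 = 457 N down at 3.82 m → arm 2.25 m, τ = 457 × 2.25 = 1028 N·m counterclockwise.
Net load moment about support B = 1355 N·m counterclockwise.
Reaction R at support A is upward at 5.38 m, arm 3.81 m → moment R × 3.81 clockwise.
Στ = 0 ⇒ R × 3.81 = 1355 ⇒ R = 356 N.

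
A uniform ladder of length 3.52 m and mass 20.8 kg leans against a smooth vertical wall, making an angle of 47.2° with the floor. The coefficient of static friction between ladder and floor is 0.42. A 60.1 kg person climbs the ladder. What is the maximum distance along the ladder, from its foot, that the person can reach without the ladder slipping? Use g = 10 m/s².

d ≈ 1.54 m

Choose the foot of the ladder as the axis so the floor normal and friction both act there and drop out.
Ladder weight 20.8×10 = 208 N acts at 1.76 m along the ladder; its horizontal arm is 1.76·cos47.2° = 1.196 m → τ = 248.8 N·m clockwise.
Person weight 60.1×10 = 601 N at distance d → arm d·cos47.2° → τ = 601·d·0.6794 clockwise.
Wall normal N at the top has arm L sinθ = 2.583 m counterclockwise, so Στ = 0 gives N·2.583 = 248.8 + 408.3·d.
ΣFy = 0 ⇒ N_floor = 809 N, so the maximum friction is μ_s·N_floor = 0.42×809 = 339.8 N. ΣFx = 0 ⇒ N_wall = f, so at the slipping point N = 339.8 N.
Substituting: 339.8×2.583 = 248.8 + 408.3·d ⇒ d = (877.7 − 248.8) / 408.3 = 1.54 m.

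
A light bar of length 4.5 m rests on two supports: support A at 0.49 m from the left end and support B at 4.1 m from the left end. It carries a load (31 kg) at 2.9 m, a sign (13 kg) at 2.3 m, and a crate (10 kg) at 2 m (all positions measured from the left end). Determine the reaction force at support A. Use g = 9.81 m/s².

Taking torques about support B:
Load: 31 × 9.81 = 304.1 N down at 2.9 m → arm 1.2 m, τ = 304.1 × 1.2 = 364.9 N·m counterclockwise.
Sign: 13 × 9.81 = 127.5 N down at 2.3 m → arm 1.8 m, τ = 127.5 × 1.8 = 229.5 N·m counterclockwise.
Crate: 10 × 9.81 = 98.1 N down at 2 m → arm 2.1 m, τ = 98.1 × 2.1 = 206 N·m counterclockwise.
Net load moment about support B = 800.4 N·m counterclockwise.
Reaction R at support A is upward at 0.49 m, arm 3.61 m → moment R × 3.61 clockwise.
For rotational equilibrium, R × 3.61 = 800.4, so R = 222 N.

R_A ≈ 222 N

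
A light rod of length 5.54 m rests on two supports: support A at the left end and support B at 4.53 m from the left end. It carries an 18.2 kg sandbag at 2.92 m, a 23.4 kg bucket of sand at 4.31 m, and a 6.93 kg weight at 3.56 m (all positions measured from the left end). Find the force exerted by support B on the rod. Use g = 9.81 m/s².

R_B ≈ 387 N

About support A:
Sandbag: 18.2 × 9.81 = 178.5 N down at 2.92 m → arm 2.92 m, τ = 178.5 × 2.92 = 521.2 N·m clockwise.
Bucket of sand: 23.4 × 9.81 = 229.6 N down at 4.31 m → arm 4.31 m, τ = 229.6 × 4.31 = 989.6 N·m clockwise.
Weight: 6.93 × 9.81 = 67.98 N down at 3.56 m → arm 3.56 m, τ = 67.98 × 3.56 = 242 N·m clockwise.
Net load moment about support A = 1753 N·m clockwise.
Reaction R at support B is upward at 4.53 m, arm 4.53 m → moment R × 4.53 counterclockwise.
Setting net torque to zero: R × 4.53 = 1753 → R = 387 N.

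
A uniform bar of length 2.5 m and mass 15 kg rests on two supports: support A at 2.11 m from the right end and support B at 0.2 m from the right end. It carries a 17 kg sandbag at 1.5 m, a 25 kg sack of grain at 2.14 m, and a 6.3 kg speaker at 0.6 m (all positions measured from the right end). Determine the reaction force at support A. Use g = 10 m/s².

About support B:
Beam weight: 15 × 10 = 150 N down at 1.25 m → arm 1.05 m, τ = 150 × 1.05 = 157.5 N·m counterclockwise.
Sandbag: 17 × 10 = 170 N down at 1.5 m → arm 1.3 m, τ = 170 × 1.3 = 221 N·m counterclockwise.
Sack of grain: 25 × 10 = 250 N down at 2.14 m → arm 1.94 m, τ = 250 × 1.94 = 485 N·m counterclockwise.
Speaker: 6.3 × 10 = 63 N down at 0.6 m → arm 0.4 m, τ = 63 × 0.4 = 25.2 N·m counterclockwise.
Net load moment about support B = 888.7 N·m counterclockwise.
Reaction R at support A is upward at 2.11 m, arm 1.91 m → moment R × 1.91 clockwise.
Balancing moments: R × 1.91 = 888.7, giving R = 465 N.

R_A ≈ 465 N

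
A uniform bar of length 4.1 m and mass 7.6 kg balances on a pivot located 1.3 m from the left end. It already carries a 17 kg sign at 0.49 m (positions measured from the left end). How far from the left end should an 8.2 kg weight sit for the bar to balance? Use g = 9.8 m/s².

About the pivot (at 1.3 m from the left end):
Beam weight: 7.6 × 9.8 = 74.48 N down at 2.05 m → arm 0.75 m, τ = 74.48 × 0.75 = 55.86 N·m clockwise.
Sign: 17 × 9.8 = 166.6 N down at 0.49 m → arm 0.81 m, τ = 166.6 × 0.81 = 134.9 N·m counterclockwise.
Net moment of existing loads = 79.04 N·m counterclockwise.
The weight weighs 8.2 × 9.8 = 80.36 N and must supply an equal clockwise moment, so its lever arm about the pivot is 79.04 / 80.36 = 0.984 m.
That puts it at 1.3 + 0.984 = 2.28 m from the left end.

x ≈ 2.28 m from the left end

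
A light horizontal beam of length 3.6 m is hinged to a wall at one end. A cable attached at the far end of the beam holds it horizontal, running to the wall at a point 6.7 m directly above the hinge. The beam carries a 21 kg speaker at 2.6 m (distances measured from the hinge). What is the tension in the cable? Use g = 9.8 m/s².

Taking torques about the hinge:
Speaker: 21 × 9.8 = 205.8 N down at 2.6 m → arm 2.6 m, τ = 205.8 × 2.6 = 535.1 N·m clockwise.
Total clockwise load moment = 535.1 N·m.
The cable tension T acts at 3.6 m; only its component perpendicular to the beam, T sinθ, produces torque. sinθ = h/√(h²+d²) = 6.7/√(6.7²+3.6²) = 0.8809.
Setting net torque to zero: T × 3.6 × 0.8809 = 535.1 → T = 535.1 / 3.171 = 169 N.

T ≈ 169 N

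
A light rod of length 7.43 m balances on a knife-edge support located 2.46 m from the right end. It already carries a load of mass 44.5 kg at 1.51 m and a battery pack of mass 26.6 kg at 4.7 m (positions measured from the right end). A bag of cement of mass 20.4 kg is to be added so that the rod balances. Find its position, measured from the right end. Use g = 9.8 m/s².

About the knife-edge support (at 2.46 m from the right end):
Load: 44.5 × 9.8 = 436.1 N down at 1.51 m → arm 0.95 m, τ = 436.1 × 0.95 = 414.3 N·m clockwise.
Battery pack: 26.6 × 9.8 = 260.7 N down at 4.7 m → arm 2.24 m, τ = 260.7 × 2.24 = 584 N·m counterclockwise.
Net moment of existing loads = 169.7 N·m counterclockwise.
The bag of cement weighs 20.4 × 9.8 = 199.9 N and must supply an equal clockwise moment, so its lever arm about the knife-edge support is 169.7 / 199.9 = 0.849 m.
That puts it at 2.46 − 0.849 = 1.61 m from the right end.

x ≈ 1.61 m from the right end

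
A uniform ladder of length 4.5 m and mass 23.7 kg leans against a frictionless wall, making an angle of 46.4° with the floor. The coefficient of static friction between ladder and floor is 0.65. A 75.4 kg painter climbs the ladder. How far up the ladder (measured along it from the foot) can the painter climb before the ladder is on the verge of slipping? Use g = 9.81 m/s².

About the foot of the ladder:
Ladder weight 23.7×9.81 = 232.5 N acts at 2.25 m along the ladder; its horizontal arm is 2.25·cos46.4° = 1.552 m → τ = 360.8 N·m clockwise.
Painter weight 75.4×9.81 = 739.7 N at distance d → arm d·cos46.4° → τ = 739.7·d·0.6896 clockwise.
Wall normal N at the top has arm L sinθ = 3.259 m counterclockwise, so Στ = 0 gives N·3.259 = 360.8 + 510.1·d.
ΣFy = 0 ⇒ N_floor = 972.2 N, so the maximum friction is μ_s·N_floor = 0.65×972.2 = 631.9 N. ΣFx = 0 ⇒ N_wall = f, so at the slipping point N = 631.9 N.
Substituting: 631.9×3.259 = 360.8 + 510.1·d ⇒ d = (2059 − 360.8) / 510.1 = 3.33 m.

d ≈ 3.33 m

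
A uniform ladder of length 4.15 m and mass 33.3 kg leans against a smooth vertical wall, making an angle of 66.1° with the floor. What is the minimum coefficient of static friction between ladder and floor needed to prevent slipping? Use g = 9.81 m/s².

μ_min ≈ 0.222

Take moments about the foot of the ladder.
Ladder weight 33.3×9.81 = 326.7 N acts at 2.075 m along the ladder; its horizontal arm is 2.075·cos66.1° = 0.8407 m → τ = 274.7 N·m clockwise.
Wall normal N acts horizontally at the top; its moment arm is the height L sinθ = 4.15·sin66.1° = 3.794 m, counterclockwise.
Setting net torque to zero: N × 3.794 = 274.7 → N = 72.4 N.
ΣFx = 0 ⇒ f = N_wall = 72.4 N. ΣFy = 0 ⇒ N_floor = 326.7 N.
μ_min = f / N_floor = 72.4 / 326.7 = 0.222.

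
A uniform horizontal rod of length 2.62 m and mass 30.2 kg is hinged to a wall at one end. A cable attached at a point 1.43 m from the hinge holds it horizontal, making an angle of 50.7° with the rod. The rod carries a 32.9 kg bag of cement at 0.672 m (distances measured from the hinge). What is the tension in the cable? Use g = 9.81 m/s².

Take moments about the hinge.
Beam weight: 30.2 × 9.81 = 296.3 N down at 1.31 m → arm 1.31 m, τ = 296.3 × 1.31 = 388.2 N·m clockwise.
Bag of cement: 32.9 × 9.81 = 322.7 N down at 0.672 m → arm 0.672 m, τ = 322.7 × 0.672 = 216.9 N·m clockwise.
Total clockwise load moment = 605.1 N·m.
The cable tension T acts at 1.43 m; only its component perpendicular to the rod, T sinθ, produces torque. sin 50.7° = 0.7738.
Στ = 0 ⇒ T × 1.43 × 0.7738 = 605.1 ⇒ T = 605.1 / 1.107 = 547 N.

T ≈ 547 N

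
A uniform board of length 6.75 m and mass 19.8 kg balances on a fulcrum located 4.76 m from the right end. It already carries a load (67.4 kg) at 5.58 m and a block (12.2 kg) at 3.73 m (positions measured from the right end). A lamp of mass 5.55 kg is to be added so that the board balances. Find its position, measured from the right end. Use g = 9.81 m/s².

x ≈ 2.01 m from the right end

Choose the fulcrum (at 4.76 m from the right end) as the axis so the support reaction has zero arm there.
Beam weight: 19.8 × 9.81 = 194.2 N down at 3.375 m → arm 1.385 m, τ = 194.2 × 1.385 = 269 N·m clockwise.
Load: 67.4 × 9.81 = 661.2 N down at 5.58 m → arm 0.82 m, τ = 661.2 × 0.82 = 542.2 N·m counterclockwise.
Block: 12.2 × 9.81 = 119.7 N down at 3.73 m → arm 1.03 m, τ = 119.7 × 1.03 = 123.3 N·m clockwise.
Net moment of existing loads = 149.9 N·m counterclockwise.
The lamp weighs 5.55 × 9.81 = 54.45 N and must supply an equal clockwise moment, so its lever arm about the fulcrum is 149.9 / 54.45 = 2.75 m.
That puts it at 4.76 − 2.75 = 2.01 m from the right end.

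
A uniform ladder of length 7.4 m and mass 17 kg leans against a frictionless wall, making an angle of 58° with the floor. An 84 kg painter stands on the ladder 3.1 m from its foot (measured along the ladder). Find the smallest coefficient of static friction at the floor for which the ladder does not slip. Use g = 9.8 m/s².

μ_min ≈ 0.27

Take moments about the foot of the ladder.
Ladder weight 17×9.8 = 166.6 N acts at 3.7 m along the ladder; its horizontal arm is 3.7·cos58° = 1.961 m → τ = 326.7 N·m clockwise.
Painter: 84×9.8 = 823.2 N at 3.1 m → arm 1.643 m → τ = 1353 N·m clockwise.
Wall normal N acts horizontally at the top; its moment arm is the height L sinθ = 7.4·sin58° = 6.276 m, counterclockwise.
Balancing moments: N × 6.276 = 1680, giving N = 267.7 N.
ΣFx = 0 ⇒ f = N_wall = 267.7 N. ΣFy = 0 ⇒ N_floor = 989.8 N.
μ_min = f / N_floor = 267.7 / 989.8 = 0.27.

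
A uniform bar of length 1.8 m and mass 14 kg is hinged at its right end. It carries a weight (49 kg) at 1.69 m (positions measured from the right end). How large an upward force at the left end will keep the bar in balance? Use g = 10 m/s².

Take moments about the right end.
Beam weight: 14 × 10 = 140 N down at 0.9 m → arm 0.9 m, τ = 140 × 0.9 = 126 N·m counterclockwise.
Weight: 49 × 10 = 490 N down at 1.69 m → arm 1.69 m, τ = 490 × 1.69 = 828.1 N·m counterclockwise.
Net moment of the loads = 954.1 N·m counterclockwise.
The upward force F acts at the left end, arm 1.8 m, giving F × 1.8 clockwise.
Setting net torque to zero: F × 1.8 = 954.1 → F = 954.1 / 1.8 = 530 N.

F ≈ 530 N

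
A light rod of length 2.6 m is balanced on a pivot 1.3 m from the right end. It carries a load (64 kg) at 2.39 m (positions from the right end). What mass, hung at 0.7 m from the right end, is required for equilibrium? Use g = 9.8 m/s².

m ≈ 116 kg

Taking torques about the pivot (at 1.3 m from the right end):
Load: 64 × 9.8 = 627.2 N down at 2.39 m → arm 1.09 m, τ = 627.2 × 1.09 = 683.6 N·m counterclockwise.
Net moment of known loads = 683.6 N·m counterclockwise.
An unknown mass m at 0.7 m has arm 0.6 m; its moment is m·g·0.6 clockwise.
Setting net torque to zero: m × 9.8 × 0.6 = 683.6 → m = 683.6 / (9.8 × 0.6) = 116 kg.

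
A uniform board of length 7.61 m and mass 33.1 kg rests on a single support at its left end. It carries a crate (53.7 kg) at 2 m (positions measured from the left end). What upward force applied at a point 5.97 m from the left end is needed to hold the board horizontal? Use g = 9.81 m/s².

F ≈ 383 N

Take moments about the left end.
Beam weight: 33.1 × 9.81 = 324.7 N down at 3.805 m → arm 3.805 m, τ = 324.7 × 3.805 = 1235 N·m clockwise.
Crate: 53.7 × 9.81 = 526.8 N down at 2 m → arm 2 m, τ = 526.8 × 2 = 1054 N·m clockwise.
Net moment of the loads = 2289 N·m clockwise.
The upward force F acts at a point 5.97 m from the left end, arm 5.97 m, giving F × 5.97 counterclockwise.
For rotational equilibrium, F × 5.97 = 2289, so F = 2289 / 5.97 = 383 N.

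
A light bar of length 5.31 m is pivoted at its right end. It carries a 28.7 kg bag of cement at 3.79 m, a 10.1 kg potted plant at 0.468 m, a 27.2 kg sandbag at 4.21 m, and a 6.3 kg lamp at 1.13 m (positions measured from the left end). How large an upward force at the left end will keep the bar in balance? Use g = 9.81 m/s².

F ≈ 275 N

Sum moments about the right end (the unknown pivot reaction has zero arm there).
Bag of cement: 28.7 × 9.81 = 281.5 N down at 3.79 m → arm 1.52 m, τ = 281.5 × 1.52 = 427.9 N·m counterclockwise.
Potted plant: 10.1 × 9.81 = 99.08 N down at 0.468 m → arm 4.842 m, τ = 99.08 × 4.842 = 479.7 N·m counterclockwise.
Sandbag: 27.2 × 9.81 = 266.8 N down at 4.21 m → arm 1.1 m, τ = 266.8 × 1.1 = 293.5 N·m counterclockwise.
Lamp: 6.3 × 9.81 = 61.8 N down at 1.13 m → arm 4.18 m, τ = 61.8 × 4.18 = 258.3 N·m counterclockwise.
Net moment of the loads = 1459 N·m counterclockwise.
The upward force F acts at the left end, arm 5.31 m, giving F × 5.31 clockwise.
Setting net torque to zero: F × 5.31 = 1459 → F = 1459 / 5.31 = 275 N.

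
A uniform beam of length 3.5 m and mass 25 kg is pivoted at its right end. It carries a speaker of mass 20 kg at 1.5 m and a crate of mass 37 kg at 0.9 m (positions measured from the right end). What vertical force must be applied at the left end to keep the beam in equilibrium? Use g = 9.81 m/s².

F ≈ 300 N

About the right end:
Beam weight: 25 × 9.81 = 245.2 N down at 1.75 m → arm 1.75 m, τ = 245.2 × 1.75 = 429.1 N·m counterclockwise.
Speaker: 20 × 9.81 = 196.2 N down at 1.5 m → arm 1.5 m, τ = 196.2 × 1.5 = 294.3 N·m counterclockwise.
Crate: 37 × 9.81 = 363 N down at 0.9 m → arm 0.9 m, τ = 363 × 0.9 = 326.7 N·m counterclockwise.
Net moment of the loads = 1050 N·m counterclockwise.
The upward force F acts at the left end, arm 3.5 m, giving F × 3.5 clockwise.
Στ = 0 ⇒ F × 3.5 = 1050 ⇒ F = 1050 / 3.5 = 300 N.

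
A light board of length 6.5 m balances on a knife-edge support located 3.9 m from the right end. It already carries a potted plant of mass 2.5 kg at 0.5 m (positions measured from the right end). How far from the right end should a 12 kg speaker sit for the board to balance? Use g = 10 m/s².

Choose the knife-edge support (at 3.9 m from the right end) as the axis so the support reaction has zero arm there.
Potted plant: 2.5 × 10 = 25 N down at 0.5 m → arm 3.4 m, τ = 25 × 3.4 = 85 N·m clockwise.
Net moment of existing loads = 85 N·m clockwise.
The speaker weighs 12 × 10 = 120 N and must supply an equal counterclockwise moment, so its lever arm about the knife-edge support is 85 / 120 = 0.708 m.
That puts it at 3.9 + 0.708 = 4.61 m from the right end.

x ≈ 4.61 m from the right end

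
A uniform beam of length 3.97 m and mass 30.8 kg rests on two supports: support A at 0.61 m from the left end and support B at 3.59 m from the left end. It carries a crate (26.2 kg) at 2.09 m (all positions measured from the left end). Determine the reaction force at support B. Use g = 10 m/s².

Choose support A as the axis so its reaction then has zero moment arm.
Beam weight: 30.8 × 10 = 308 N down at 1.985 m → arm 1.375 m, τ = 308 × 1.375 = 423.5 N·m clockwise.
Crate: 26.2 × 10 = 262 N down at 2.09 m → arm 1.48 m, τ = 262 × 1.48 = 387.8 N·m clockwise.
Net load moment about support A = 811.3 N·m clockwise.
Reaction R at support B is upward at 3.59 m, arm 2.98 m → moment R × 2.98 counterclockwise.
Setting net torque to zero: R × 2.98 = 811.3 → R = 272 N.

R_B ≈ 272 N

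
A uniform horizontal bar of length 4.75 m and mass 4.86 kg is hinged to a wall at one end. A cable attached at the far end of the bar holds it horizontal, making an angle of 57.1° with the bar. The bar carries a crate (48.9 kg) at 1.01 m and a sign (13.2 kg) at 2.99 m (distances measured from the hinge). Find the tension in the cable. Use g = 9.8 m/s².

T ≈ 247 N

Sum moments about the hinge (the unknown hinge reaction has zero arm there).
Beam weight: 4.86 × 9.8 = 47.63 N down at 2.375 m → arm 2.375 m, τ = 47.63 × 2.375 = 113.1 N·m clockwise.
Crate: 48.9 × 9.8 = 479.2 N down at 1.01 m → arm 1.01 m, τ = 479.2 × 1.01 = 484 N·m clockwise.
Sign: 13.2 × 9.8 = 129.4 N down at 2.99 m → arm 2.99 m, τ = 129.4 × 2.99 = 386.9 N·m clockwise.
Total clockwise load moment = 984 N·m.
The cable tension T acts at 4.75 m; only its component perpendicular to the bar, T sinθ, produces torque. sin 57.1° = 0.8396.
Balancing moments: T × 4.75 × 0.8396 = 984, giving T = 984 / 3.988 = 247 N.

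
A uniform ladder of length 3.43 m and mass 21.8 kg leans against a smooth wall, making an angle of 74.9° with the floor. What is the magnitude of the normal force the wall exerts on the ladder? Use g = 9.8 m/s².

N_wall ≈ 28.8 N

Take moments about the foot of the ladder.
Ladder weight 21.8×9.8 = 213.6 N acts at 1.715 m along the ladder; its horizontal arm is 1.715·cos74.9° = 0.4468 m → τ = 95.44 N·m clockwise.
Wall normal N acts horizontally at the top; its moment arm is the height L sinθ = 3.43·sin74.9° = 3.312 m, counterclockwise.
Balancing moments: N × 3.312 = 95.44, giving N = 28.8 N.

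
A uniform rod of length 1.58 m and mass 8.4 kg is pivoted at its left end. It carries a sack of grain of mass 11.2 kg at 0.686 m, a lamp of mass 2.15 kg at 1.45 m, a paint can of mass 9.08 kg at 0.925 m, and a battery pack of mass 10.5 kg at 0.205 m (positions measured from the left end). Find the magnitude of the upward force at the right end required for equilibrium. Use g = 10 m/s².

About the left end:
Beam weight: 8.4 × 10 = 84 N down at 0.79 m → arm 0.79 m, τ = 84 × 0.79 = 66.36 N·m clockwise.
Sack of grain: 11.2 × 10 = 112 N down at 0.686 m → arm 0.686 m, τ = 112 × 0.686 = 76.83 N·m clockwise.
Lamp: 2.15 × 10 = 21.5 N down at 1.45 m → arm 1.45 m, τ = 21.5 × 1.45 = 31.18 N·m clockwise.
Paint can: 9.08 × 10 = 90.8 N down at 0.925 m → arm 0.925 m, τ = 90.8 × 0.925 = 83.99 N·m clockwise.
Battery pack: 10.5 × 10 = 105 N down at 0.205 m → arm 0.205 m, τ = 105 × 0.205 = 21.52 N·m clockwise.
Net moment of the loads = 279.9 N·m clockwise.
The upward force F acts at the right end, arm 1.58 m, giving F × 1.58 counterclockwise.
Στ = 0 ⇒ F × 1.58 = 279.9 ⇒ F = 279.9 / 1.58 = 177 N.

F ≈ 177 N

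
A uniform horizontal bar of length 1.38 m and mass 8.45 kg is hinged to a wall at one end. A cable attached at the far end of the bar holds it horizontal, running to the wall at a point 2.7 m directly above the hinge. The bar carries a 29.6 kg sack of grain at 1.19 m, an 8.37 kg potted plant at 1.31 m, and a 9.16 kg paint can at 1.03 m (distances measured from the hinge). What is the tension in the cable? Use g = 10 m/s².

About the hinge:
Beam weight: 8.45 × 10 = 84.5 N down at 0.69 m → arm 0.69 m, τ = 84.5 × 0.69 = 58.3 N·m clockwise.
Sack of grain: 29.6 × 10 = 296 N down at 1.19 m → arm 1.19 m, τ = 296 × 1.19 = 352.2 N·m clockwise.
Potted plant: 8.37 × 10 = 83.7 N down at 1.31 m → arm 1.31 m, τ = 83.7 × 1.31 = 109.6 N·m clockwise.
Paint can: 9.16 × 10 = 91.6 N down at 1.03 m → arm 1.03 m, τ = 91.6 × 1.03 = 94.35 N·m clockwise.
Total clockwise load moment = 614.5 N·m.
The cable tension T acts at 1.38 m; only its component perpendicular to the bar, T sinθ, produces torque. sinθ = h/√(h²+d²) = 2.7/√(2.7²+1.38²) = 0.8904.
Setting net torque to zero: T × 1.38 × 0.8904 = 614.5 → T = 614.5 / 1.229 = 500 N.

T ≈ 500 N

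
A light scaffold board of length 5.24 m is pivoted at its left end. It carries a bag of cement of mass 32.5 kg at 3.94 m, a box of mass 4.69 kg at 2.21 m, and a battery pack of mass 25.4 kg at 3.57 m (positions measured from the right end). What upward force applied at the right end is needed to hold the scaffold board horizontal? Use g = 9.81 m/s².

Choose the left end as the axis so the unknown pivot reaction has zero arm there.
Bag of cement: 32.5 × 9.81 = 318.8 N down at 3.94 m → arm 1.3 m, τ = 318.8 × 1.3 = 414.4 N·m clockwise.
Box: 4.69 × 9.81 = 46.01 N down at 2.21 m → arm 3.03 m, τ = 46.01 × 3.03 = 139.4 N·m clockwise.
Battery pack: 25.4 × 9.81 = 249.2 N down at 3.57 m → arm 1.67 m, τ = 249.2 × 1.67 = 416.2 N·m clockwise.
Net moment of the loads = 970 N·m clockwise.
The upward force F acts at the right end, arm 5.24 m, giving F × 5.24 counterclockwise.
Balancing moments: F × 5.24 = 970, giving F = 970 / 5.24 = 185 N.

F ≈ 185 N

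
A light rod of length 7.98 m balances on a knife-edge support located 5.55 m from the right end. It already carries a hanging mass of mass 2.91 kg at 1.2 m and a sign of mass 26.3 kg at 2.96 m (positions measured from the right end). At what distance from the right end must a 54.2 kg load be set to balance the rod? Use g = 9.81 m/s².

x ≈ 7.04 m from the right end

Taking torques about the knife-edge support (at 5.55 m from the right end):
Hanging mass: 2.91 × 9.81 = 28.55 N down at 1.2 m → arm 4.35 m, τ = 28.55 × 4.35 = 124.2 N·m clockwise.
Sign: 26.3 × 9.81 = 258 N down at 2.96 m → arm 2.59 m, τ = 258 × 2.59 = 668.2 N·m clockwise.
Net moment of existing loads = 792.4 N·m clockwise.
The load weighs 54.2 × 9.81 = 531.7 N and must supply an equal counterclockwise moment, so its lever arm about the knife-edge support is 792.4 / 531.7 = 1.49 m.
That puts it at 5.55 + 1.49 = 7.04 m from the right end.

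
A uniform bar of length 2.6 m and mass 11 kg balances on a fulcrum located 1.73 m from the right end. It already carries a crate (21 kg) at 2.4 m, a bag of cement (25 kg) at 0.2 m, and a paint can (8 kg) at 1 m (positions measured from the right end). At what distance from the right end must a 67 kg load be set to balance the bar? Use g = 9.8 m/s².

x ≈ 2.25 m from the right end

Choose the fulcrum (at 1.73 m from the right end) as the axis so the support reaction has zero arm there.
Beam weight: 11 × 9.8 = 107.8 N down at 1.3 m → arm 0.43 m, τ = 107.8 × 0.43 = 46.35 N·m clockwise.
Crate: 21 × 9.8 = 205.8 N down at 2.4 m → arm 0.67 m, τ = 205.8 × 0.67 = 137.9 N·m counterclockwise.
Bag of cement: 25 × 9.8 = 245 N down at 0.2 m → arm 1.53 m, τ = 245 × 1.53 = 374.9 N·m clockwise.
Paint can: 8 × 9.8 = 78.4 N down at 1 m → arm 0.73 m, τ = 78.4 × 0.73 = 57.23 N·m clockwise.
Net moment of existing loads = 340.6 N·m clockwise.
The load weighs 67 × 9.8 = 656.6 N and must supply an equal counterclockwise moment, so its lever arm about the fulcrum is 340.6 / 656.6 = 0.519 m.
That puts it at 1.73 + 0.519 = 2.25 m from the right end.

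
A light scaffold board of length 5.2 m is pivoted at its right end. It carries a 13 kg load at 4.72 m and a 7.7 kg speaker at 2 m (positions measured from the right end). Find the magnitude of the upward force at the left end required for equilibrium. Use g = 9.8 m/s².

Take moments about the right end.
Load: 13 × 9.8 = 127.4 N down at 4.72 m → arm 4.72 m, τ = 127.4 × 4.72 = 601.3 N·m counterclockwise.
Speaker: 7.7 × 9.8 = 75.46 N down at 2 m → arm 2 m, τ = 75.46 × 2 = 150.9 N·m counterclockwise.
Net moment of the loads = 752.2 N·m counterclockwise.
The upward force F acts at the left end, arm 5.2 m, giving F × 5.2 clockwise.
Στ = 0 ⇒ F × 5.2 = 752.2 ⇒ F = 752.2 / 5.2 = 145 N.

F ≈ 145 N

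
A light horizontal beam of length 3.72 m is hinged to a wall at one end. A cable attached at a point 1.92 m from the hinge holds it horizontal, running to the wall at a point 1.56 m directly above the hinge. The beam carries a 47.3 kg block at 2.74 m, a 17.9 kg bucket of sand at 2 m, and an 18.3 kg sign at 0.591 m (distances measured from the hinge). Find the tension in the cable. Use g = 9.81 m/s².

T ≈ 1430 N

Sum moments about the hinge (the unknown hinge reaction has zero arm there).
Block: 47.3 × 9.81 = 464 N down at 2.74 m → arm 2.74 m, τ = 464 × 2.74 = 1271 N·m clockwise.
Bucket of sand: 17.9 × 9.81 = 175.6 N down at 2 m → arm 2 m, τ = 175.6 × 2 = 351.2 N·m clockwise.
Sign: 18.3 × 9.81 = 179.5 N down at 0.591 m → arm 0.591 m, τ = 179.5 × 0.591 = 106.1 N·m clockwise.
Total clockwise load moment = 1728 N·m.
The cable tension T acts at 1.92 m; only its component perpendicular to the beam, T sinθ, produces torque. sinθ = h/√(h²+d²) = 1.56/√(1.56²+1.92²) = 0.6306.
Στ = 0 ⇒ T × 1.92 × 0.6306 = 1728 ⇒ T = 1728 / 1.211 = 1430 N.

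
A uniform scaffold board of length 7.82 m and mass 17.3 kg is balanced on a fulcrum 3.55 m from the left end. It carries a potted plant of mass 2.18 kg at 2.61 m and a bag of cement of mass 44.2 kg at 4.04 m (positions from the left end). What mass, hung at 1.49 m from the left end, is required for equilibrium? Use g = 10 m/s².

Sum moments about the fulcrum (at 3.55 m from the left end) (the support reaction has zero arm there).
Beam weight: 17.3 × 10 = 173 N down at 3.91 m → arm 0.36 m, τ = 173 × 0.36 = 62.28 N·m clockwise.
Potted plant: 2.18 × 10 = 21.8 N down at 2.61 m → arm 0.94 m, τ = 21.8 × 0.94 = 20.49 N·m counterclockwise.
Bag of cement: 44.2 × 10 = 442 N down at 4.04 m → arm 0.49 m, τ = 442 × 0.49 = 216.6 N·m clockwise.
Net moment of known loads = 258.4 N·m clockwise.
An unknown mass m at 1.49 m has arm 2.06 m; its moment is m·g·2.06 counterclockwise.
Στ = 0 ⇒ m × 10 × 2.06 = 258.4 ⇒ m = 258.4 / (10 × 2.06) = 12.5 kg.

m ≈ 12.5 kg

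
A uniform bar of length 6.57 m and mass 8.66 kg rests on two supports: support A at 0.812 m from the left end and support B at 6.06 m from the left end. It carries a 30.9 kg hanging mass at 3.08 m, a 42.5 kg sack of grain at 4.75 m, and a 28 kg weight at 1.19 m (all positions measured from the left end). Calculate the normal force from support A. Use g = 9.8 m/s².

Sum moments about support B (its reaction then has zero moment arm).
Beam weight: 8.66 × 9.8 = 84.87 N down at 3.285 m → arm 2.775 m, τ = 84.87 × 2.775 = 235.5 N·m counterclockwise.
Hanging mass: 30.9 × 9.8 = 302.8 N down at 3.08 m → arm 2.98 m, τ = 302.8 × 2.98 = 902.3 N·m counterclockwise.
Sack of grain: 42.5 × 9.8 = 416.5 N down at 4.75 m → arm 1.31 m, τ = 416.5 × 1.31 = 545.6 N·m counterclockwise.
Weight: 28 × 9.8 = 274.4 N down at 1.19 m → arm 4.87 m, τ = 274.4 × 4.87 = 1336 N·m counterclockwise.
Net load moment about support B = 3019 N·m counterclockwise.
Reaction R at support A is upward at 0.812 m, arm 5.248 m → moment R × 5.248 clockwise.
For rotational equilibrium, R × 5.248 = 3019, so R = 575 N.

R_A ≈ 575 N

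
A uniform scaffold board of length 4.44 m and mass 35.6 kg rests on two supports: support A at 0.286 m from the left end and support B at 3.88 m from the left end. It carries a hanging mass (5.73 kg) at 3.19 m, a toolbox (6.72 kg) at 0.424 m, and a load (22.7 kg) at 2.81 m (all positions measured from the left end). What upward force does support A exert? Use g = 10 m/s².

Take moments about support B.
Beam weight: 35.6 × 10 = 356 N down at 2.22 m → arm 1.66 m, τ = 356 × 1.66 = 591 N·m counterclockwise.
Hanging mass: 5.73 × 10 = 57.3 N down at 3.19 m → arm 0.69 m, τ = 57.3 × 0.69 = 39.54 N·m counterclockwise.
Toolbox: 6.72 × 10 = 67.2 N down at 0.424 m → arm 3.456 m, τ = 67.2 × 3.456 = 232.2 N·m counterclockwise.
Load: 22.7 × 10 = 227 N down at 2.81 m → arm 1.07 m, τ = 227 × 1.07 = 242.9 N·m counterclockwise.
Net load moment about support B = 1106 N·m counterclockwise.
Reaction R at support A is upward at 0.286 m, arm 3.594 m → moment R × 3.594 clockwise.
Setting net torque to zero: R × 3.594 = 1106 → R = 308 N.

R_A ≈ 308 N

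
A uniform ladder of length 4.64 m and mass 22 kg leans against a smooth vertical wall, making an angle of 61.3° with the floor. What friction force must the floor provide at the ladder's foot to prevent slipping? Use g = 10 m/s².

f ≈ 60.2 N

Taking torques about the foot of the ladder:
Ladder weight 22×10 = 220 N acts at 2.32 m along the ladder; its horizontal arm is 2.32·cos61.3° = 1.114 m → τ = 245.1 N·m clockwise.
Wall normal N acts horizontally at the top; its moment arm is the height L sinθ = 4.64·sin61.3° = 4.07 m, counterclockwise.
Στ = 0 ⇒ N × 4.07 = 245.1 ⇒ N = 60.2 N.
ΣFx = 0: friction at the foot balances the wall's push, so f = N_wall = 60.2 N.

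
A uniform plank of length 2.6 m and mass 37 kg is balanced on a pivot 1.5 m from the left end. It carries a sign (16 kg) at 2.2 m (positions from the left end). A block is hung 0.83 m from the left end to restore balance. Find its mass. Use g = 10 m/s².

Choose the pivot (at 1.5 m from the left end) as the axis so the support reaction has zero arm there.
Beam weight: 37 × 10 = 370 N down at 1.3 m → arm 0.2 m, τ = 370 × 0.2 = 74 N·m counterclockwise.
Sign: 16 × 10 = 160 N down at 2.2 m → arm 0.7 m, τ = 160 × 0.7 = 112 N·m clockwise.
Net moment of known loads = 38 N·m clockwise.
An unknown mass m at 0.83 m has arm 0.67 m; its moment is m·g·0.67 counterclockwise.
For rotational equilibrium, m × 10 × 0.67 = 38, so m = 38 / (10 × 0.67) = 5.67 kg.

m ≈ 5.67 kg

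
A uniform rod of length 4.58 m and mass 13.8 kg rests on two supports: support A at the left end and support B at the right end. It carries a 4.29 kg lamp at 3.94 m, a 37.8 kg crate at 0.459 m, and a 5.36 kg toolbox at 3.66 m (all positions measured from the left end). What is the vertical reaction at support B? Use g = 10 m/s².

Sum moments about support A (its reaction then has zero moment arm).
Beam weight: 13.8 × 10 = 138 N down at 2.29 m → arm 2.29 m, τ = 138 × 2.29 = 316 N·m clockwise.
Lamp: 4.29 × 10 = 42.9 N down at 3.94 m → arm 3.94 m, τ = 42.9 × 3.94 = 169 N·m clockwise.
Crate: 37.8 × 10 = 378 N down at 0.459 m → arm 0.459 m, τ = 378 × 0.459 = 173.5 N·m clockwise.
Toolbox: 5.36 × 10 = 53.6 N down at 3.66 m → arm 3.66 m, τ = 53.6 × 3.66 = 196.2 N·m clockwise.
Net load moment about support A = 854.7 N·m clockwise.
Reaction R at support B is upward at 4.58 m, arm 4.58 m → moment R × 4.58 counterclockwise.
Setting net torque to zero: R × 4.58 = 854.7 → R = 187 N.

R_B ≈ 187 N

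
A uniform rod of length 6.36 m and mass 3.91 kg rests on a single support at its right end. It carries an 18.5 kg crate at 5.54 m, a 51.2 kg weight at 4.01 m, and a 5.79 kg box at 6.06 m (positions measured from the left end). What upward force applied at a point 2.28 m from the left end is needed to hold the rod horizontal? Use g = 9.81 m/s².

Take moments about the right end.
Beam weight: 3.91 × 9.81 = 38.36 N down at 3.18 m → arm 3.18 m, τ = 38.36 × 3.18 = 122 N·m counterclockwise.
Crate: 18.5 × 9.81 = 181.5 N down at 5.54 m → arm 0.82 m, τ = 181.5 × 0.82 = 148.8 N·m counterclockwise.
Weight: 51.2 × 9.81 = 502.3 N down at 4.01 m → arm 2.35 m, τ = 502.3 × 2.35 = 1180 N·m counterclockwise.
Box: 5.79 × 9.81 = 56.8 N down at 6.06 m → arm 0.3 m, τ = 56.8 × 0.3 = 17.04 N·m counterclockwise.
Net moment of the loads = 1468 N·m counterclockwise.
The upward force F acts at a point 2.28 m from the left end, arm 4.08 m, giving F × 4.08 clockwise.
Setting net torque to zero: F × 4.08 = 1468 → F = 1468 / 4.08 = 360 N.

F ≈ 360 N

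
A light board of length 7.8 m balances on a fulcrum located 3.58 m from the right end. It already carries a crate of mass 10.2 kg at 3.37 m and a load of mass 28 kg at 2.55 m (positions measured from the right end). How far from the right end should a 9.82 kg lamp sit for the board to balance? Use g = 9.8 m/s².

Take moments about the fulcrum (at 3.58 m from the right end).
Crate: 10.2 × 9.8 = 99.96 N down at 3.37 m → arm 0.21 m, τ = 99.96 × 0.21 = 20.99 N·m clockwise.
Load: 28 × 9.8 = 274.4 N down at 2.55 m → arm 1.03 m, τ = 274.4 × 1.03 = 282.6 N·m clockwise.
Net moment of existing loads = 303.6 N·m clockwise.
The lamp weighs 9.82 × 9.8 = 96.24 N and must supply an equal counterclockwise moment, so its lever arm about the fulcrum is 303.6 / 96.24 = 3.15 m.
That puts it at 3.58 + 3.15 = 6.73 m from the right end.

x ≈ 6.73 m from the right end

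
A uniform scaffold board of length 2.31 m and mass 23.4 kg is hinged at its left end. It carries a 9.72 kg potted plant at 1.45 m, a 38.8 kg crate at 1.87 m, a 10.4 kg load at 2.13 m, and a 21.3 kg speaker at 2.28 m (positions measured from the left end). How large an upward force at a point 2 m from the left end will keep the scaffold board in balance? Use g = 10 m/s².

Choose the left end as the axis so the unknown pivot reaction has zero arm there.
Beam weight: 23.4 × 10 = 234 N down at 1.155 m → arm 1.155 m, τ = 234 × 1.155 = 270.3 N·m clockwise.
Potted plant: 9.72 × 10 = 97.2 N down at 1.45 m → arm 1.45 m, τ = 97.2 × 1.45 = 140.9 N·m clockwise.
Crate: 38.8 × 10 = 388 N down at 1.87 m → arm 1.87 m, τ = 388 × 1.87 = 725.6 N·m clockwise.
Load: 10.4 × 10 = 104 N down at 2.13 m → arm 2.13 m, τ = 104 × 2.13 = 221.5 N·m clockwise.
Speaker: 21.3 × 10 = 213 N down at 2.28 m → arm 2.28 m, τ = 213 × 2.28 = 485.6 N·m clockwise.
Net moment of the loads = 1844 N·m clockwise.
The upward force F acts at a point 2 m from the left end, arm 2 m, giving F × 2 counterclockwise.
Balancing moments: F × 2 = 1844, giving F = 1844 / 2 = 922 N.

F ≈ 922 N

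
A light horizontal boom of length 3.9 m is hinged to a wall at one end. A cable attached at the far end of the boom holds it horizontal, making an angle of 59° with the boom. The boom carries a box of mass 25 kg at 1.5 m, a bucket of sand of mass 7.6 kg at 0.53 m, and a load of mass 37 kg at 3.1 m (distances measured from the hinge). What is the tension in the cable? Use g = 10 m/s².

Choose the hinge as the axis so the unknown hinge reaction has zero arm there.
Box: 25 × 10 = 250 N down at 1.5 m → arm 1.5 m, τ = 250 × 1.5 = 375 N·m clockwise.
Bucket of sand: 7.6 × 10 = 76 N down at 0.53 m → arm 0.53 m, τ = 76 × 0.53 = 40.28 N·m clockwise.
Load: 37 × 10 = 370 N down at 3.1 m → arm 3.1 m, τ = 370 × 3.1 = 1147 N·m clockwise.
Total clockwise load moment = 1562 N·m.
The cable tension T acts at 3.9 m; only its component perpendicular to the boom, T sinθ, produces torque. sin 59° = 0.8572.
Balancing moments: T × 3.9 × 0.8572 = 1562, giving T = 1562 / 3.343 = 467 N.

T ≈ 467 N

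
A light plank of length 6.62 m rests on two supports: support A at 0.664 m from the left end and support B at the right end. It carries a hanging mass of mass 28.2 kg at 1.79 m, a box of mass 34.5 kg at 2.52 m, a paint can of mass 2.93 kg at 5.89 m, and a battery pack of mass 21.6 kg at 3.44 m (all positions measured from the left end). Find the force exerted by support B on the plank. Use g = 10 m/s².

R_B ≈ 287 N

Sum moments about support A (its reaction then has zero moment arm).
Hanging mass: 28.2 × 10 = 282 N down at 1.79 m → arm 1.126 m, τ = 282 × 1.126 = 317.5 N·m clockwise.
Box: 34.5 × 10 = 345 N down at 2.52 m → arm 1.856 m, τ = 345 × 1.856 = 640.3 N·m clockwise.
Paint can: 2.93 × 10 = 29.3 N down at 5.89 m → arm 5.226 m, τ = 29.3 × 5.226 = 153.1 N·m clockwise.
Battery pack: 21.6 × 10 = 216 N down at 3.44 m → arm 2.776 m, τ = 216 × 2.776 = 599.6 N·m clockwise.
Net load moment about support A = 1710 N·m clockwise.
Reaction R at support B is upward at 6.62 m, arm 5.956 m → moment R × 5.956 counterclockwise.
Στ = 0 ⇒ R × 5.956 = 1710 ⇒ R = 287 N.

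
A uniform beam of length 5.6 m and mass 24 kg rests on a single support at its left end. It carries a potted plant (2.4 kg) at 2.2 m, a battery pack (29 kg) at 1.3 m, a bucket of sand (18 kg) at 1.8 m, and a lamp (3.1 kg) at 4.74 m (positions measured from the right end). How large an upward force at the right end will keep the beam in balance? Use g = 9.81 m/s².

About the left end:
Beam weight: 24 × 9.81 = 235.4 N down at 2.8 m → arm 2.8 m, τ = 235.4 × 2.8 = 659.1 N·m clockwise.
Potted plant: 2.4 × 9.81 = 23.54 N down at 2.2 m → arm 3.4 m, τ = 23.54 × 3.4 = 80.04 N·m clockwise.
Battery pack: 29 × 9.81 = 284.5 N down at 1.3 m → arm 4.3 m, τ = 284.5 × 4.3 = 1223 N·m clockwise.
Bucket of sand: 18 × 9.81 = 176.6 N down at 1.8 m → arm 3.8 m, τ = 176.6 × 3.8 = 671.1 N·m clockwise.
Lamp: 3.1 × 9.81 = 30.41 N down at 4.74 m → arm 0.86 m, τ = 30.41 × 0.86 = 26.15 N·m clockwise.
Net moment of the loads = 2659 N·m clockwise.
The upward force F acts at the right end, arm 5.6 m, giving F × 5.6 counterclockwise.
Balancing moments: F × 5.6 = 2659, giving F = 2659 / 5.6 = 475 N.

F ≈ 475 N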